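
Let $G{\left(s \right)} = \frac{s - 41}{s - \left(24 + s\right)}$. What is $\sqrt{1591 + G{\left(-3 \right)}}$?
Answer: $\frac{\sqrt{57342}}{6} \approx 39.91$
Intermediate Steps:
$G{\left(s \right)} = \frac{41}{24} - \frac{s}{24}$ ($G{\left(s \right)} = \frac{-41 + s}{-24} = \left(-41 + s\right) \left(- \frac{1}{24}\right) = \frac{41}{24} - \frac{s}{24}$)
$\sqrt{1591 + G{\left(-3 \right)}} = \sqrt{1591 + \left(\frac{41}{24} - - \frac{1}{8}\right)} = \sqrt{1591 + \left(\frac{41}{24} + \frac{1}{8}\right)} = \sqrt{1591 + \frac{11}{6}} = \sqrt{\frac{9557}{6}} = \frac{\sqrt{57342}}{6}$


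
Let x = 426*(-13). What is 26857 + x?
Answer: 21319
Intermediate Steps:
x = -5538
26857 + x = 26857 - 5538 = 21319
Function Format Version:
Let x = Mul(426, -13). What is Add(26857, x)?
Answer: 21319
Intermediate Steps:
x = -5538
Add(26857, x) = Add(26857, -5538) = 21319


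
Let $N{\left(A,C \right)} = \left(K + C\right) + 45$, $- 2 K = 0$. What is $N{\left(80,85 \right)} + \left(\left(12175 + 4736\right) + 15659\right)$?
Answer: $32700$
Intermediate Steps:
$K = 0$ ($K = \left(- \frac{1}{2}\right) 0 = 0$)
$N{\left(A,C \right)} = 45 + C$ ($N{\left(A,C \right)} = \left(0 + C\right) + 45 = C + 45 = 45 + C$)
$N{\left(80,85 \right)} + \left(\left(12175 + 4736\right) + 15659\right) = \left(45 + 85\right) + \left(\left(12175 + 4736\right) + 15659\right) = 130 + \left(16911 + 15659\right) = 130 + 32570 = 32700$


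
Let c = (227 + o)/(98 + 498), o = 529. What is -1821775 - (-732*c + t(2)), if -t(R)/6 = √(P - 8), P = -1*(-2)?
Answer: -271306127/149 + 6*I*√6 ≈ -1.8208e+6 + 14.697*I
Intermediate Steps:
P = 2
c = 189/149 (c = (227 + 529)/(98 + 498) = 756/596 = 756*(1/596) = 189/149 ≈ 1.2685)
t(R) = -6*I*√6 (t(R) = -6*√(2 - 8) = -6*I*√6)
-1821775 - (-732*c + t(2)) = -1821775 - (-732*189/149 - 6*I*√6) = -1821775 - (-138348/149 - 6*I*√6) = -1821775 + (138348/149 + 6*I*√6) = -271306127/149 + 6*I*√6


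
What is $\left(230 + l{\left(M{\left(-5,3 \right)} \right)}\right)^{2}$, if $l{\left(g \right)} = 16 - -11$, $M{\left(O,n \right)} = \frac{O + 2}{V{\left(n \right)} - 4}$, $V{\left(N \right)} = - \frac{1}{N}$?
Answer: $66049$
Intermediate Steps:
$M{\left(O,n \right)} = \frac{2 + O}{-4 - \frac{1}{n}}$ ($M{\left(O,n \right)} = \frac{O + 2}{- \frac{1}{n} - 4} = \frac{2 + O}{-4 - \frac{1}{n}}$)
$l{\left(g \right)} = 27$ ($l{\left(g \right)} = 16 + 11 = 27$)
$\left(230 + l{\left(M{\left(-5,3 \right)} \right)}\right)^{2} = \left(230 + 27\right)^{2} = 257^{2} = 66049$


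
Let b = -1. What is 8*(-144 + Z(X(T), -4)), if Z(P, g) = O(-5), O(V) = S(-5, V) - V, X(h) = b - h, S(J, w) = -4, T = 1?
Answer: -1144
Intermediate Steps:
X(h) = -1 - h
O(V) = -4 - V
Z(P, g) = 1 (Z(P, g) = -4 - 1*(-5) = -4 + 5 = 1)
8*(-144 + Z(X(T), -4)) = 8*(-144 + 1) = 8*(-143) = -1144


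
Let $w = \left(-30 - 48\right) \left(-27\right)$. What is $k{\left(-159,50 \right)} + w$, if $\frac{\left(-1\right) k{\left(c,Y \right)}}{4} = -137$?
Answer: $2654$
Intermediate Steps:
$k{\left(c,Y \right)} = 548$ ($k{\left(c,Y \right)} = \left(-4\right) \left(-137\right) = 548$)
$w = 2106$ ($w = \left(-78\right) \left(-27\right) = 2106$)
$k{\left(-159,50 \right)} + w = 548 + 2106 = 2654$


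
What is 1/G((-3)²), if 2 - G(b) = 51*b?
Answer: -1/457 ≈ -0.0021882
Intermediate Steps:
G(b) = 2 - 51*b
1/G((-3)²) = 1/(2 - 51*(-3)²) = 1/(2 - 51*9) = 1/(2 - 459) = 1/(-457) = -1/457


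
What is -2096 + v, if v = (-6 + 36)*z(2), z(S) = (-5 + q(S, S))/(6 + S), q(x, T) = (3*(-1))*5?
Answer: -2171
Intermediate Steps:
q(x, T) = -15 (q(x, T) = -3*5 = -15)
z(S) = -20/(6 + S) (z(S) = (-5 - 15)/(6 + S) = -20/(6 + S))
v = -75 (v = (-6 + 36)*(-20/(6 + 2)) = 30*(-20/8) = 30*(-20*1/8) = 30*(-5/2) = -75)
-2096 + v = -2096 - 75 = -2171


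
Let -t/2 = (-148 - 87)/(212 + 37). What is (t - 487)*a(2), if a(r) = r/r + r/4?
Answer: -120793/166 ≈ -727.67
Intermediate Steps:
a(r) = 1 + r/4 (a(r) = 1 + r*(¼) = 1 + r/4)
t = 470/249 (t = -2*(-148 - 87)/(212 + 37) = -(-470)/249 = -2*(-235/249) = 470/249 ≈ 1.8876)
(t - 487)*a(2) = (470/249 - 487)*(1 + (¼)*2) = -120793*(1 + ½)/249 = -120793/249*3/2 = -120793/166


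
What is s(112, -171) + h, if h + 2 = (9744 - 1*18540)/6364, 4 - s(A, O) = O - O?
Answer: 983/1591 ≈ 0.61785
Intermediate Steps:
s(A, O) = 4 (s(A, O) = 4 - (O - O) = 4 - 1*0 = 4 + 0 = 4)
h = -5381/1591 (h = -2 + (9744 - 1*18540)/6364 = -2 + (9744 - 18540)*(1/6364) = -2 - 8796*1/6364 = -2 - 2199/1591 = -5381/1591 ≈ -3.3821)
s(112, -171) + h = 4 - 5381/1591 = 983/1591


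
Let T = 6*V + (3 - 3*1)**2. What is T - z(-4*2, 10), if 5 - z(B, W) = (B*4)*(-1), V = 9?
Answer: 81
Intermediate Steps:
z(B, W) = 5 + 4*B (z(B, W) = 5 - B*4*(-1) = 5 - 4*B*(-1) = 5 - (-4)*B = 5 + 4*B)
T = 54 (T = 6*9 + (3 - 3*1)**2 = 54 + (3 - 3)**2 = 54 + 0**2 = 54 + 0 = 54)
T - z(-4*2, 10) = 54 - (5 + 4*(-4*2)) = 54 - (5 + 4*(-8)) = 54 - (5 - 32) = 54 - 1*(-27) = 54 + 27 = 81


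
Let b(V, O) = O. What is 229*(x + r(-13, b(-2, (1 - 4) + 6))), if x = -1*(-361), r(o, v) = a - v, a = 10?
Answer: 84272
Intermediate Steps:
r(o, v) = 10 - v
x = 361
229*(x + r(-13, b(-2, (1 - 4) + 6))) = 229*(361 + (10 - ((1 - 4) + 6))) = 229*(361 + (10 - (-3 + 6))) = 229*(361 + (10 - 1*3)) = 229*(361 + (10 - 3)) = 229*(361 + 7) = 229*368 = 84272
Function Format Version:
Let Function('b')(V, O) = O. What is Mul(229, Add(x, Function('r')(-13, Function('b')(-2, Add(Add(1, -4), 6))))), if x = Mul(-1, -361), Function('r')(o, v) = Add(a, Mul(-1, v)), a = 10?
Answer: 84272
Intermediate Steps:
Function('r')(o, v) = Add(10, Mul(-1, v))
x = 361
Mul(229, Add(x, Function('r')(-13, Function('b')(-2, Add(Add(1, -4), 6))))) = Mul(229, Add(361, Add(10, Mul(-1, Add(Add(1, -4), 6))))) = Mul(229, Add(361, Add(10, Mul(-1, Add(-3, 6))))) = Mul(229, Add(361, Add(10, Mul(-1, 3)))) = Mul(229, Add(361, Add(10, -3))) = Mul(229, Add(361, 7)) = Mul(229, 368) = 84272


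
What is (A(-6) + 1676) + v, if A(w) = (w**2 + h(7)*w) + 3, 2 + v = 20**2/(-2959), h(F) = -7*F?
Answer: 5938313/2959 ≈ 2006.9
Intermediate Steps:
v = -6318/2959 (v = -2 + 20**2/(-2959) = -2 + 400*(-1/2959) = -2 - 400/2959 = -6318/2959 ≈ -2.1352)
A(w) = 3 + w**2 - 49*w (A(w) = (w**2 + (-7*7)*w) + 3 = (w**2 - 49*w) + 3 = 3 + w**2 - 49*w)
(A(-6) + 1676) + v = ((3 + (-6)**2 - 49*(-6)) + 1676) - 6318/2959 = ((3 + 36 + 294) + 1676) - 6318/2959 = (333 + 1676) - 6318/2959 = 2009 - 6318/2959 = 5938313/2959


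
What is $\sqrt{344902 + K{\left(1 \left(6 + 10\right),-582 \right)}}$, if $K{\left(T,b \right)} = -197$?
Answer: $\sqrt{344705} \approx 587.12$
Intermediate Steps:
$\sqrt{344902 + K{\left(1 \left(6 + 10\right),-582 \right)}} = \sqrt{344902 - 197} = \sqrt{344705}$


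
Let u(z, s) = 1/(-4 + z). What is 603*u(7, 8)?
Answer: 201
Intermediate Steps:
603*u(7, 8) = 603/(-4 + 7) = 603/3 = 603*(1/3) = 201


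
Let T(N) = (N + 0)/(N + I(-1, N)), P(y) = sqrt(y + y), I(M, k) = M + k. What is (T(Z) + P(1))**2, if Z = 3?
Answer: 59/25 + 6*sqrt(2)/5 ≈ 4.0571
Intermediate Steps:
P(y) = sqrt(2)*sqrt(y) (P(y) = sqrt(2*y) = sqrt(2)*sqrt(y))
T(N) = N/(-1 + 2*N) (T(N) = (N + 0)/(N + (-1 + N)) = N/(-1 + 2*N))
(T(Z) + P(1))**2 = (3/(-1 + 2*3) + sqrt(2)*sqrt(1))**2 = (3/(-1 + 6) + sqrt(2)*1)**2 = (3/5 + sqrt(2))**2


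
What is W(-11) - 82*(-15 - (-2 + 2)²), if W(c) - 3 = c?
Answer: 1222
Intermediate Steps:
W(c) = 3 + c
W(-11) - 82*(-15 - (-2 + 2)²) = (3 - 11) - 82*(-15 - (-2 + 2)²) = -8 - 82*(-15 - 1*0²) = -8 - 82*(-15 - 1*0) = -8 - 82*(-15 + 0) = -8 - 82*(-15) = -8 + 1230 = 1222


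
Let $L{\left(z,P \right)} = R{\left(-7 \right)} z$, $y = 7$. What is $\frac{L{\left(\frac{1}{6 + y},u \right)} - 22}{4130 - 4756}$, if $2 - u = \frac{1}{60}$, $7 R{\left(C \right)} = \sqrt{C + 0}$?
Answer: $\frac{11}{313} - \frac{i \sqrt{7}}{56966} \approx 0.035144 - 4.6444 \cdot 10^{-5} i$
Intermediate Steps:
$R{\left(C \right)} = \frac{\sqrt{C}}{7}$ ($R{\left(C \right)} = \frac{\sqrt{C + 0}}{7} = \frac{\sqrt{C}}{7}$)
$u = \frac{119}{60}$ ($u = 2 - \frac{1}{60} = \frac{119}{60} \approx 1.9833$)
$L{\left(z,P \right)} = \frac{i z \sqrt{7}}{7}$ ($L{\left(z,P \right)} = \frac{\sqrt{-7}}{7} z = \frac{i \sqrt{7}}{7} z = \frac{i z \sqrt{7}}{7}$)
$\frac{L{\left(\frac{1}{6 + y},u \right)} - 22}{4130 - 4756} = \frac{\frac{i \sqrt{7}}{7 \left(6 + 7\right)} - 22}{4130 - 4756} = \frac{\frac{i \sqrt{7}}{7 \cdot 13} - 22}{-626} = \left(\frac{1}{7} i \frac{1}{13} \sqrt{7} - 22\right) \left(- \frac{1}{626}\right) = \left(\frac{i \sqrt{7}}{91} - 22\right) \left(- \frac{1}{626}\right) = \left(-22 + \frac{i \sqrt{7}}{91}\right) \left(- \frac{1}{626}\right) = \frac{11}{313} - \frac{i \sqrt{7}}{56966}$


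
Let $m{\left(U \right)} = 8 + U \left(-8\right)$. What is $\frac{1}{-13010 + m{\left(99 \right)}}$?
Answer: $- \frac{1}{13794} \approx -7.2495 \cdot 10^{-5}$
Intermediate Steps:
$m{\left(U \right)} = 8 - 8 U$
$\frac{1}{-13010 + m{\left(99 \right)}} = \frac{1}{-13010 + \left(8 - 792\right)} = \frac{1}{-13010 - 784} = \frac{1}{-13794} = - \frac{1}{13794}$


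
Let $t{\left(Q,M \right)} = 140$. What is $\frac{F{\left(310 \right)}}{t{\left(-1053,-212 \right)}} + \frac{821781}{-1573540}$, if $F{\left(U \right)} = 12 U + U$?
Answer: $\frac{311315843}{11014780} \approx 28.263$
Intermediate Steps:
$F{\left(U \right)} = 13 U$
$\frac{F{\left(310 \right)}}{t{\left(-1053,-212 \right)}} + \frac{821781}{-1573540} = \frac{13 \cdot 310}{140} + \frac{821781}{-1573540} = 4030 \cdot \frac{1}{140} + 821781 \left(- \frac{1}{1573540}\right) = \frac{403}{14} - \frac{821781}{1573540} = \frac{311315843}{11014780}$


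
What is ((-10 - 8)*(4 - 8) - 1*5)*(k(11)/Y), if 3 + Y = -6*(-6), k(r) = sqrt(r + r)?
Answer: 67*sqrt(22)/33 ≈ 9.5230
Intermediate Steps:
k(r) = sqrt(2)*sqrt(r) (k(r) = sqrt(2*r) = sqrt(2)*sqrt(r))
Y = 33 (Y = -3 - 6*(-6) = -3 + 36 = 33)
((-10 - 8)*(4 - 8) - 1*5)*(k(11)/Y) = ((-10 - 8)*(4 - 8) - 1*5)*((sqrt(2)*sqrt(11))/33) = (-18*(-4) - 5)*(sqrt(22)*(1/33)) = (72 - 5)*(sqrt(22)/33) = 67*(sqrt(22)/33) = 67*sqrt(22)/33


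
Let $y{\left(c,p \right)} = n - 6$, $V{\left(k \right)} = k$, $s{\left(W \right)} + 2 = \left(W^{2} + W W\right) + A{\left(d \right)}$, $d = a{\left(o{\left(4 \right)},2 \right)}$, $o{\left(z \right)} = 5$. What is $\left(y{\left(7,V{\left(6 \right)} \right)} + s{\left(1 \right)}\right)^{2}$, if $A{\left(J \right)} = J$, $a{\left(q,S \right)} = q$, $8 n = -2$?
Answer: $\frac{25}{16} \approx 1.5625$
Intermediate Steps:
$n = - \frac{1}{4}$ ($n = \frac{1}{8} \left(-2\right) = - \frac{1}{4} \approx -0.25$)
$d = 5$
$s{\left(W \right)} = 3 + 2 W^{2}$ ($s{\left(W \right)} = -2 + \left(\left(W^{2} + W W\right) + 5\right) = -2 + \left(\left(W^{2} + W^{2}\right) + 5\right) = -2 + \left(2 W^{2} + 5\right) = -2 + \left(5 + 2 W^{2}\right) = 3 + 2 W^{2}$)
$y{\left(c,p \right)} = - \frac{25}{4}$ ($y{\left(c,p \right)} = - \frac{1}{4} - 6 = - \frac{25}{4}$)
$\left(y{\left(7,V{\left(6 \right)} \right)} + s{\left(1 \right)}\right)^{2} = \left(- \frac{25}{4} + \left(3 + 2 \cdot 1^{2}\right)\right)^{2} = \left(- \frac{25}{4} + \left(3 + 2 \cdot 1\right)\right)^{2} = \left(- \frac{25}{4} + \left(3 + 2\right)\right)^{2} = \left(- \frac{25}{4} + 5\right)^{2} = \left(- \frac{5}{4}\right)^{2} = \frac{25}{16}$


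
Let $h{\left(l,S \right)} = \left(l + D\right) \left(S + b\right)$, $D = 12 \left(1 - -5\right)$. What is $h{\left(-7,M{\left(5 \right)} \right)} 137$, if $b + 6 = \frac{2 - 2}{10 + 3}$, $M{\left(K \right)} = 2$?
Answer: $-35620$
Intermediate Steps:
$D = 72$ ($D = 12 \left(1 + 5\right) = 12 \cdot 6 = 72$)
$b = -6$ ($b = -6 + \frac{2 - 2}{10 + 3} = -6 + \frac{0}{13} = -6 + 0 \cdot \frac{1}{13} = -6 + 0 = -6$)
$h{\left(l,S \right)} = \left(-6 + S\right) \left(72 + l\right)$ ($h{\left(l,S \right)} = \left(l + 72\right) \left(S - 6\right) = \left(72 + l\right) \left(-6 + S\right) = \left(-6 + S\right) \left(72 + l\right)$)
$h{\left(-7,M{\left(5 \right)} \right)} 137 = \left(-432 - -42 + 72 \cdot 2 + 2 \left(-7\right)\right) 137 = \left(-432 + 42 + 144 - 14\right) 137 = \left(-260\right) 137 = -35620$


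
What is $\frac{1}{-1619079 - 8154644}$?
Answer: $- \frac{1}{9773723} \approx -1.0232 \cdot 10^{-7}$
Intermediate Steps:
$\frac{1}{-1619079 - 8154644} = \frac{1}{-9773723} = - \frac{1}{9773723}$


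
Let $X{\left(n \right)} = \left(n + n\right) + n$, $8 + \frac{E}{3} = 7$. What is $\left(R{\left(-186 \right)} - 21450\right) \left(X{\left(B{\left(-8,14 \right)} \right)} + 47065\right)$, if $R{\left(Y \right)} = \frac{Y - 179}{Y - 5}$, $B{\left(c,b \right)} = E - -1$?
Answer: $- \frac{192781193515}{191} \approx -1.0093 \cdot 10^{9}$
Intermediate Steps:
$E = -3$ ($E = -24 + 3 \cdot 7 = -24 + 21 = -3$)
$B{\left(c,b \right)} = -2$ ($B{\left(c,b \right)} = -3 - -1 = -3 + 1 = -2$)
$X{\left(n \right)} = 3 n$ ($X{\left(n \right)} = 2 n + n = 3 n$)
$R{\left(Y \right)} = \frac{-179 + Y}{-5 + Y}$
$\left(R{\left(-186 \right)} - 21450\right) \left(X{\left(B{\left(-8,14 \right)} \right)} + 47065\right) = \left(\frac{-179 - 186}{-5 - 186} - 21450\right) \left(3 \left(-2\right) + 47065\right) = \left(\frac{1}{-191} \left(-365\right) - 21450\right) \left(-6 + 47065\right) = \left(\left(- \frac{1}{191}\right) \left(-365\right) - 21450\right) 47059 = \left(\frac{365}{191} - 21450\right) 47059 = \left(- \frac{4096585}{191}\right) 47059 = - \frac{192781193515}{191}$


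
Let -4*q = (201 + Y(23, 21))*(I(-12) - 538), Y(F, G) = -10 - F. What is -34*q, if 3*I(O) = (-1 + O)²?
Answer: -687820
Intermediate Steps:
I(O) = (-1 + O)²/3
q = 20230 (q = -(201 + (-10 - 1*23))*((-1 - 12)²/3 - 538)/4 = -(201 + (-10 - 23))*((⅓)*(-13)² - 538)/4 = -(201 - 33)*((⅓)*169 - 538)/4 = -42*(169/3 - 538) = -42*(-1445)/3 = -¼*(-80920) = 20230)
-34*q = -34*20230 = -687820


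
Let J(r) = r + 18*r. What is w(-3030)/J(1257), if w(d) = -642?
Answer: -214/7961 ≈ -0.026881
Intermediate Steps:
J(r) = 19*r
w(-3030)/J(1257) = -642/(19*1257) = -642/23883 = -642*1/23883 = -214/7961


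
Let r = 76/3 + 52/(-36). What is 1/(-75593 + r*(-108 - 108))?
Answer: -1/80753 ≈ -1.2383e-5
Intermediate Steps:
r = 215/9 (r = 76*(⅓) + 52*(-1/36) = 76/3 - 13/9 = 215/9 ≈ 23.889)
1/(-75593 + r*(-108 - 108)) = 1/(-75593 + 215*(-108 - 108)/9) = 1/(-75593 + (215/9)*(-216)) = 1/(-75593 - 5160) = 1/(-80753) = -1/80753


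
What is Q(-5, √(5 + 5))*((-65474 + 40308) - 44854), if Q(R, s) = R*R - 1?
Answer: -1680480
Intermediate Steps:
Q(R, s) = -1 + R² (Q(R, s) = R² - 1 = -1 + R²)
Q(-5, √(5 + 5))*((-65474 + 40308) - 44854) = (-1 + (-5)²)*((-65474 + 40308) - 44854) = (-1 + 25)*(-25166 - 44854) = 24*(-70020) = -1680480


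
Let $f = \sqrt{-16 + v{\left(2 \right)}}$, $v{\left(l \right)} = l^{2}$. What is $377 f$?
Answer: $754 i \sqrt{3} \approx 1306.0 i$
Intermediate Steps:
$f = 2 i \sqrt{3}$ ($f = \sqrt{-16 + 2^{2}} = \sqrt{-16 + 4} = \sqrt{-12} = 2 i \sqrt{3} \approx 3.4641 i$)
$377 f = 377 \cdot 2 i \sqrt{3} = 754 i \sqrt{3}$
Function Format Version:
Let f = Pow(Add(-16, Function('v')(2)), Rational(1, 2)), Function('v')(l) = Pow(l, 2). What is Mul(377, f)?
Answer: Mul(754, I, Pow(3, Rational(1, 2))) ≈ Mul(1306.0, I)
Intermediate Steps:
f = Mul(2, I, Pow(3, Rational(1, 2))) (f = Pow(Add(-16, Pow(2, 2)), Rational(1, 2)) = Pow(Add(-16, 4), Rational(1, 2)) = Pow(-12, Rational(1, 2)) = Mul(2, I, Pow(3, Rational(1, 2))) ≈ Mul(3.4641, I))
Mul(377, f) = Mul(377, Mul(2, I, Pow(3, Rational(1, 2)))) = Mul(754, I, Pow(3, Rational(1, 2)))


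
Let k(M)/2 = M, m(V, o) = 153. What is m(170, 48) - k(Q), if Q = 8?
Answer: 137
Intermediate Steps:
k(M) = 2*M
m(170, 48) - k(Q) = 153 - 2*8 = 153 - 1*16 = 153 - 16 = 137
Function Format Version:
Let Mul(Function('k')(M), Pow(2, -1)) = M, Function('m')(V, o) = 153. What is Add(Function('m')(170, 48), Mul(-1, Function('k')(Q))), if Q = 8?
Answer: 137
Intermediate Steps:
Function('k')(M) = Mul(2, M)
Add(Function('m')(170, 48), Mul(-1, Function('k')(Q))) = Add(153, Mul(-1, Mul(2, 8))) = Add(153, Mul(-1, 16)) = Add(153, -16) = 137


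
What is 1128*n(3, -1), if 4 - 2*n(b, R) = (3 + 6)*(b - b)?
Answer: 2256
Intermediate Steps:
n(b, R) = 2 (n(b, R) = 2 - (3 + 6)*(b - b)/2 = 2 - 9*0/2 = 2 - ½*0 = 2 + 0 = 2)
1128*n(3, -1) = 1128*2 = 2256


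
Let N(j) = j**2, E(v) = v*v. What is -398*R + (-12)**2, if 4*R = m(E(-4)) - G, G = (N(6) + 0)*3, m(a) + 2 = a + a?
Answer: 7905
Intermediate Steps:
E(v) = v**2
m(a) = -2 + 2*a (m(a) = -2 + (a + a) = -2 + 2*a)
G = 108 (G = (6**2 + 0)*3 = (36 + 0)*3 = 36*3 = 108)
R = -39/2 (R = ((-2 + 2*(-4)**2) - 1*108)/4 = ((-2 + 2*16) - 108)/4 = ((-2 + 32) - 108)/4 = (30 - 108)/4 = (1/4)*(-78) = -39/2 ≈ -19.500)
-398*R + (-12)**2 = -398*(-39/2) + (-12)**2 = 7761 + 144 = 7905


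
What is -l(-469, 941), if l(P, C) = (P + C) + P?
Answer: -3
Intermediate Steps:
l(P, C) = C + 2*P (l(P, C) = (C + P) + P = C + 2*P)
-l(-469, 941) = -(941 + 2*(-469)) = -(941 - 938) = -1*3 = -3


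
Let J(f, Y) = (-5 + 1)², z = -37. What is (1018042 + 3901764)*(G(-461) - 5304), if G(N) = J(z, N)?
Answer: -26015934128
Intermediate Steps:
J(f, Y) = 16 (J(f, Y) = (-4)² = 16)
G(N) = 16
(1018042 + 3901764)*(G(-461) - 5304) = (1018042 + 3901764)*(16 - 5304) = 4919806*(-5288) = -26015934128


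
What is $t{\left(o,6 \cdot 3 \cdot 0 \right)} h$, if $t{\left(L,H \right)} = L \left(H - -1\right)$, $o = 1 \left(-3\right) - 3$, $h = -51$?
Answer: $306$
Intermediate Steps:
$o = -6$ ($o = -3 - 3 = -6$)
$t{\left(L,H \right)} = L \left(1 + H\right)$ ($t{\left(L,H \right)} = L \left(H + 1\right) = L \left(1 + H\right)$)
$t{\left(o,6 \cdot 3 \cdot 0 \right)} h = - 6 \left(1 + 6 \cdot 3 \cdot 0\right) \left(-51\right) = - 6 \left(1 + 18 \cdot 0\right) \left(-51\right) = - 6 \left(1 + 0\right) \left(-51\right) = \left(-6\right) 1 \left(-51\right) = \left(-6\right) \left(-51\right) = 306$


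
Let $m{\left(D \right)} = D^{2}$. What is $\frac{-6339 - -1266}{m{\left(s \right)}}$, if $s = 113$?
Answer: $- \frac{5073}{12769} \approx -0.39729$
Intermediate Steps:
$\frac{-6339 - -1266}{m{\left(s \right)}} = \frac{-6339 - -1266}{113^{2}} = \frac{-6339 + 1266}{12769} = \left(-5073\right) \frac{1}{12769} = - \frac{5073}{12769}$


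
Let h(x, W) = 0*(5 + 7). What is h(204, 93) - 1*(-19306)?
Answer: 19306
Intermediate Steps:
h(x, W) = 0 (h(x, W) = 0*12 = 0)
h(204, 93) - 1*(-19306) = 0 - 1*(-19306) = 0 + 19306 = 19306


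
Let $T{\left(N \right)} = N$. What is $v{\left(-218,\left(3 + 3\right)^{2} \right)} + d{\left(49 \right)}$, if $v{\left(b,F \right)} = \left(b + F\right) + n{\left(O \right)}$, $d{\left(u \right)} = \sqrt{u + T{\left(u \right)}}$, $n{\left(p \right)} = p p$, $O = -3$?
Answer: $-173 + 7 \sqrt{2} \approx -163.1$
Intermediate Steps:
$n{\left(p \right)} = p^{2}$
$d{\left(u \right)} = \sqrt{2} \sqrt{u}$ ($d{\left(u \right)} = \sqrt{u + u} = \sqrt{2 u} = \sqrt{2} \sqrt{u}$)
$v{\left(b,F \right)} = 9 + F + b$ ($v{\left(b,F \right)} = \left(b + F\right) + \left(-3\right)^{2} = \left(F + b\right) + 9 = 9 + F + b$)
$v{\left(-218,\left(3 + 3\right)^{2} \right)} + d{\left(49 \right)} = \left(9 + \left(3 + 3\right)^{2} - 218\right) + \sqrt{2} \sqrt{49} = \left(9 + 6^{2} - 218\right) + \sqrt{2} \cdot 7 = \left(9 + 36 - 218\right) + 7 \sqrt{2} = -173 + 7 \sqrt{2}$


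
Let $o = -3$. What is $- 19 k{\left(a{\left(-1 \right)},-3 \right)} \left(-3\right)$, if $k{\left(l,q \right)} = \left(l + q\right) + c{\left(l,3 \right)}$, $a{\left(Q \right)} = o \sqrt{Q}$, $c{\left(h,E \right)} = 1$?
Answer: $-114 - 171 i \approx -114.0 - 171.0 i$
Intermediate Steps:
$a{\left(Q \right)} = - 3 \sqrt{Q}$
$k{\left(l,q \right)} = 1 + l + q$ ($k{\left(l,q \right)} = \left(l + q\right) + 1 = 1 + l + q$)
$- 19 k{\left(a{\left(-1 \right)},-3 \right)} \left(-3\right) = - 19 \left(1 - 3 \sqrt{-1} - 3\right) \left(-3\right) = - 19 \left(1 - 3 i - 3\right) \left(-3\right) = - 19 \left(-2 - 3 i\right) \left(-3\right) = \left(38 + 57 i\right) \left(-3\right) = -114 - 171 i$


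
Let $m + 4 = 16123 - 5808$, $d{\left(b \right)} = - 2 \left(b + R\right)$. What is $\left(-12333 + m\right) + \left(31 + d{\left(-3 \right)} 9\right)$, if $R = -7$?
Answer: $-1811$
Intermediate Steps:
$d{\left(b \right)} = 14 - 2 b$ ($d{\left(b \right)} = - 2 \left(b - 7\right) = - 2 \left(-7 + b\right) = 14 - 2 b$)
$m = 10311$ ($m = -4 + \left(16123 - 5808\right) = -4 + 10315 = 10311$)
$\left(-12333 + m\right) + \left(31 + d{\left(-3 \right)} 9\right) = \left(-12333 + 10311\right) + \left(31 + \left(14 - -6\right) 9\right) = -2022 + \left(31 + \left(14 + 6\right) 9\right) = -2022 + \left(31 + 20 \cdot 9\right) = -2022 + \left(31 + 180\right) = -2022 + 211 = -1811$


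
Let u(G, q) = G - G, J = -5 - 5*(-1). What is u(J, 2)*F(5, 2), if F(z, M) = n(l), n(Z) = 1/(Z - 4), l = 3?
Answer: 0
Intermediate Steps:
J = 0 (J = -5 + 5 = 0)
n(Z) = 1/(-4 + Z)
F(z, M) = -1 (F(z, M) = 1/(-4 + 3) = 1/(-1) = -1)
u(G, q) = 0
u(J, 2)*F(5, 2) = 0*(-1) = 0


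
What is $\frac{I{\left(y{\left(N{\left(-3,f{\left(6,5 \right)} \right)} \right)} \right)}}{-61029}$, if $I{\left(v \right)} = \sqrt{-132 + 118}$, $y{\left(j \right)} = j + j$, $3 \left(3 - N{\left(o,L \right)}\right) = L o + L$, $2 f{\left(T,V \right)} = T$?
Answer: $- \frac{i \sqrt{14}}{61029} \approx - 6.131 \cdot 10^{-5} i$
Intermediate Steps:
$f{\left(T,V \right)} = \frac{T}{2}$
$N{\left(o,L \right)} = 3 - \frac{L}{3} - \frac{L o}{3}$ ($N{\left(o,L \right)} = 3 - \frac{L o + L}{3} = 3 - \frac{L + L o}{3} = 3 - \left(\frac{L}{3} + \frac{L o}{3}\right) = 3 - \frac{L}{3} - \frac{L o}{3}$)
$y{\left(j \right)} = 2 j$
$I{\left(v \right)} = i \sqrt{14}$ ($I{\left(v \right)} = \sqrt{-14} = i \sqrt{14}$)
$\frac{I{\left(y{\left(N{\left(-3,f{\left(6,5 \right)} \right)} \right)} \right)}}{-61029} = \frac{i \sqrt{14}}{-61029} = i \sqrt{14} \left(- \frac{1}{61029}\right) = - \frac{i \sqrt{14}}{61029}$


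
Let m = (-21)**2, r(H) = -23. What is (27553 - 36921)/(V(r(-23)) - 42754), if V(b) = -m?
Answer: 9368/43195 ≈ 0.21688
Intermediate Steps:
m = 441
V(b) = -441 (V(b) = -1*441 = -441)
(27553 - 36921)/(V(r(-23)) - 42754) = (27553 - 36921)/(-441 - 42754) = -9368/(-43195) = -9368*(-1/43195) = 9368/43195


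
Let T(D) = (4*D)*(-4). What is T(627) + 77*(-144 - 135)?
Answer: -31515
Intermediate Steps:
T(D) = -16*D
T(627) + 77*(-144 - 135) = -16*627 + 77*(-144 - 135) = -10032 + 77*(-279) = -10032 - 21483 = -31515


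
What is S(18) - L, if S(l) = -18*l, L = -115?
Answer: -209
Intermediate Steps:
S(18) - L = -18*18 - 1*(-115) = -324 + 115 = -209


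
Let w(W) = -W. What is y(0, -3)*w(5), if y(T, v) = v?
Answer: 15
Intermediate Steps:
y(0, -3)*w(5) = -(-3)*5 = -3*(-5) = 15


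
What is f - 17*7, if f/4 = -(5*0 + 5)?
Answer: -139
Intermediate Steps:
f = -20 (f = 4*(-(5*0 + 5)) = 4*(-(0 + 5)) = 4*(-1*5) = 4*(-5) = -20)
f - 17*7 = -20 - 17*7 = -20 - 119 = -139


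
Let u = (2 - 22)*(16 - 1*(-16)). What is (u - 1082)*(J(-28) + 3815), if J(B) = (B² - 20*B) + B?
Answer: -8835582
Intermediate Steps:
J(B) = B² - 19*B
u = -640 (u = -20*(16 + 16) = -20*32 = -640)
(u - 1082)*(J(-28) + 3815) = (-640 - 1082)*(-28*(-19 - 28) + 3815) = -1722*(-28*(-47) + 3815) = -1722*(1316 + 3815) = -1722*5131 = -8835582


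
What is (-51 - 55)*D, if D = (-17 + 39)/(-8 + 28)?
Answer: -583/5 ≈ -116.60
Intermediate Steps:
D = 11/10 (D = 22/20 = 22*(1/20) = 11/10 ≈ 1.1000)
(-51 - 55)*D = (-51 - 55)*(11/10) = -106*11/10 = -583/5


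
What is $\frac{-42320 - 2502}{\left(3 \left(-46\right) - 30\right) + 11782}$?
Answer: $- \frac{22411}{5807} \approx -3.8593$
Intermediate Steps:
$\frac{-42320 - 2502}{\left(3 \left(-46\right) - 30\right) + 11782} = - \frac{44822}{\left(-138 - 30\right) + 11782} = - \frac{44822}{-168 + 11782} = - \frac{44822}{11614} = \left(-44822\right) \frac{1}{11614} = - \frac{22411}{5807}$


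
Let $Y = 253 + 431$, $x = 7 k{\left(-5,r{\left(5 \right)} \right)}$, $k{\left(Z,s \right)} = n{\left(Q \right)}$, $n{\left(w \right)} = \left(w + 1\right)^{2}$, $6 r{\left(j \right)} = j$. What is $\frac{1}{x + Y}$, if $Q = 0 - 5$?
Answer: $\frac{1}{796} \approx 0.0012563$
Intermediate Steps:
$Q = -5$
$r{\left(j \right)} = \frac{j}{6}$
$n{\left(w \right)} = \left(1 + w\right)^{2}$
$k{\left(Z,s \right)} = 16$ ($k{\left(Z,s \right)} = \left(1 - 5\right)^{2} = \left(-4\right)^{2} = 16$)
$x = 112$ ($x = 7 \cdot 16 = 112$)
$Y = 684$
$\frac{1}{x + Y} = \frac{1}{112 + 684} = \frac{1}{796}$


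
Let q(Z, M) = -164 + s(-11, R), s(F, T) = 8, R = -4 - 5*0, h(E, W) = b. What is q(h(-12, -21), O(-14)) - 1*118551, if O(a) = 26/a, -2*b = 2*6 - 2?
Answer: -118707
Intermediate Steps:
b = -5 (b = -(2*6 - 2)/2 = -(12 - 2)/2 = -½*10 = -5)
h(E, W) = -5
R = -4 (R = -4 + 0 = -4)
q(Z, M) = -156 (q(Z, M) = -164 + 8 = -156)
q(h(-12, -21), O(-14)) - 1*118551 = -156 - 1*118551 = -156 - 118551 = -118707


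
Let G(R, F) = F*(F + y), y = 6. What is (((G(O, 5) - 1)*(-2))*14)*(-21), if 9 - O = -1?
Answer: 31752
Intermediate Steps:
O = 10 (O = 9 - 1*(-1) = 9 + 1 = 10)
G(R, F) = F*(6 + F) (G(R, F) = F*(F + 6) = F*(6 + F))
(((G(O, 5) - 1)*(-2))*14)*(-21) = (((5*(6 + 5) - 1)*(-2))*14)*(-21) = (((5*11 - 1)*(-2))*14)*(-21) = (((55 - 1)*(-2))*14)*(-21) = ((54*(-2))*14)*(-21) = -108*14*(-21) = -1512*(-21) = 31752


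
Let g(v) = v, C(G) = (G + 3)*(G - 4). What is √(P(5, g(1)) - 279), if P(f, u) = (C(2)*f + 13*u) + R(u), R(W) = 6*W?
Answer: I*√310 ≈ 17.607*I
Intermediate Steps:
C(G) = (-4 + G)*(3 + G) (C(G) = (3 + G)*(-4 + G) = (-4 + G)*(3 + G))
P(f, u) = -10*f + 19*u (P(f, u) = ((-12 + 2² - 1*2)*f + 13*u) + 6*u = ((-12 + 4 - 2)*f + 13*u) + 6*u = (-10*f + 13*u) + 6*u = -10*f + 19*u)
√(P(5, g(1)) - 279) = √((-10*5 + 19*1) - 279) = √((-50 + 19) - 279) = √(-31 - 279) = √(-310) = I*√310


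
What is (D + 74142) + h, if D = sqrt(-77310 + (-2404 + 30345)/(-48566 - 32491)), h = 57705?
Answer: 131847 + I*sqrt(507947306533827)/81057 ≈ 1.3185e+5 + 278.05*I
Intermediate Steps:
D = I*sqrt(507947306533827)/81057 (D = sqrt(-77310 + 27941/(-81057)) = sqrt(-77310 + 27941*(-1/81057)) = sqrt(-77310 - 27941/81057) = sqrt(-6266544611/81057) = I*sqrt(507947306533827)/81057 ≈ 278.05*I)
(D + 74142) + h = (I*sqrt(507947306533827)/81057 + 74142) + 57705 = (74142 + I*sqrt(507947306533827)/81057) + 57705 = 131847 + I*sqrt(507947306533827)/81057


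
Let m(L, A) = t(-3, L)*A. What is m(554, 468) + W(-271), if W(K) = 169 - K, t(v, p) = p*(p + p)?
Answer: 287273816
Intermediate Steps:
t(v, p) = 2*p² (t(v, p) = p*(2*p) = 2*p²)
m(L, A) = 2*A*L² (m(L, A) = (2*L²)*A = 2*A*L²)
m(554, 468) + W(-271) = 2*468*554² + (169 - 1*(-271)) = 2*468*306916 + (169 + 271) = 287273376 + 440 = 287273816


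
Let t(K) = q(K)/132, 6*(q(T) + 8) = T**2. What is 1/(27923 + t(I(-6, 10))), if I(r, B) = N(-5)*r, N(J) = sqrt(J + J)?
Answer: 33/921442 ≈ 3.5813e-5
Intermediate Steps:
N(J) = sqrt(2)*sqrt(J) (N(J) = sqrt(2*J) = sqrt(2)*sqrt(J))
q(T) = -8 + T**2/6
I(r, B) = I*r*sqrt(10) (I(r, B) = (sqrt(2)*sqrt(-5))*r = (sqrt(2)*(I*sqrt(5)))*r = (I*sqrt(10))*r = I*r*sqrt(10))
t(K) = -2/33 + K**2/792 (t(K) = (-8 + K**2/6)/132 = (-8 + K**2/6)*(1/132) = -2/33 + K**2/792)
1/(27923 + t(I(-6, 10))) = 1/(27923 + (-2/33 + (I*(-6)*sqrt(10))**2/792)) = 1/(27923 + (-2/33 + (-6*I*sqrt(10))**2/792)) = 1/(27923 + (-2/33 + (1/792)*(-360))) = 1/(27923 + (-2/33 - 5/11)) = 1/(27923 - 17/33) = 1/(921442/33) = 33/921442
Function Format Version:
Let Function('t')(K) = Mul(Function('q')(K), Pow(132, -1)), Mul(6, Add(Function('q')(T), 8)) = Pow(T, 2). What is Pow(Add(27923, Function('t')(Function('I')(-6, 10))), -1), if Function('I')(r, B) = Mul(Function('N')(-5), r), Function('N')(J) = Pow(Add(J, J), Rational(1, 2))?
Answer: Rational(33, 921442) ≈ 3.5813e-5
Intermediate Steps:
Function('N')(J) = Mul(Pow(2, Rational(1, 2)), Pow(J, Rational(1, 2))) (Function('N')(J) = Pow(Mul(2, J), Rational(1, 2)) = Mul(Pow(2, Rational(1, 2)), Pow(J, Rational(1, 2))))
Function('q')(T) = Add(-8, Mul(Rational(1, 6), Pow(T, 2)))
Function('I')(r, B) = Mul(I, r, Pow(10, Rational(1, 2))) (Function('I')(r, B) = Mul(Mul(Pow(2, Rational(1, 2)), Pow(-5, Rational(1, 2))), r) = Mul(Mul(Pow(2, Rational(1, 2)), Mul(I, Pow(5, Rational(1, 2)))), r) = Mul(Mul(I, Pow(10, Rational(1, 2))), r) = Mul(I, r, Pow(10, Rational(1, 2))))
Function('t')(K) = Add(Rational(-2, 33), Mul(Rational(1, 792), Pow(K, 2))) (Function('t')(K) = Mul(Add(-8, Mul(Rational(1, 6), Pow(K, 2))), Pow(132, -1)) = Mul(Add(-8, Mul(Rational(1, 6), Pow(K, 2))), Rational(1, 132)) = Add(Rational(-2, 33), Mul(Rational(1, 792), Pow(K, 2))))
Pow(Add(27923, Function('t')(Function('I')(-6, 10))), -1) = Pow(Add(27923, Add(Rational(-2, 33), Mul(Rational(1, 792), Pow(Mul(I, -6, Pow(10, Rational(1, 2))), 2)))), -1) = Pow(Add(27923, Add(Rational(-2, 33), Mul(Rational(1, 792), Pow(Mul(-6, I, Pow(10, Rational(1, 2))), 2)))), -1) = Pow(Add(27923, Add(Rational(-2, 33), Mul(Rational(1, 792), -360))), -1) = Pow(Add(27923, Add(Rational(-2, 33), Rational(-5, 11))), -1) = Pow(Add(27923, Rational(-17, 33)), -1) = Pow(Rational(921442, 33), -1) = Rational(33, 921442)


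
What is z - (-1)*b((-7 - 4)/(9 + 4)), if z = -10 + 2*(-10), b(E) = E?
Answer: -401/13 ≈ -30.846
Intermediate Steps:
z = -30 (z = -10 - 20 = -30)
z - (-1)*b((-7 - 4)/(9 + 4)) = -30 - (-1)*(-7 - 4)/(9 + 4) = -30 - (-1)*(-11/13) = -30 - (-1)*(-11*1/13) = -30 - (-1)*(-11)/13 = -30 - 1*11/13 = -30 - 11/13 = -401/13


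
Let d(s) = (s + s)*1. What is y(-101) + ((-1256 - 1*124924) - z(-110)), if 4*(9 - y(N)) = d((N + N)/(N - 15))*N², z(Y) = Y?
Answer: -15653377/116 ≈ -1.3494e+5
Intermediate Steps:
d(s) = 2*s (d(s) = (2*s)*1 = 2*s)
y(N) = 9 - N³/(-15 + N) (y(N) = 9 - 2*((N + N)/(N - 15))*N²/4 = 9 - 2*((2*N)/(-15 + N))*N²/4 = 9 - 2*(2*N/(-15 + N))*N²/4 = 9 - 4*N/(-15 + N)*N²/4 = 9 - N³/(-15 + N))
y(-101) + ((-1256 - 1*124924) - z(-110)) = (-135 - 1*(-101)³ + 9*(-101))/(-15 - 101) + ((-1256 - 1*124924) - 1*(-110)) = (-135 - 1*(-1030301) - 909)/(-116) + ((-1256 - 124924) + 110) = -(-135 + 1030301 - 909)/116 + (-126180 + 110) = -1/116*1029257 - 126070 = -1029257/116 - 126070 = -15653377/116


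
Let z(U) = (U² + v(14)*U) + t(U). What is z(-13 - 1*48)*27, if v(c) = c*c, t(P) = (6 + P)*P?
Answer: -131760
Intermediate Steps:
t(P) = P*(6 + P)
v(c) = c²
z(U) = U² + 196*U + U*(6 + U) (z(U) = (U² + 14²*U) + U*(6 + U) = (U² + 196*U) + U*(6 + U) = U² + 196*U + U*(6 + U))
z(-13 - 1*48)*27 = (2*(-13 - 1*48)*(101 + (-13 - 1*48)))*27 = (2*(-13 - 48)*(101 + (-13 - 48)))*27 = (2*(-61)*(101 - 61))*27 = (2*(-61)*40)*27 = -4880*27 = -131760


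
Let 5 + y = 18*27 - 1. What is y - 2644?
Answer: -2164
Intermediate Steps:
y = 480 (y = -5 + (18*27 - 1) = -5 + (486 - 1) = -5 + 485 = 480)
y - 2644 = 480 - 2644 = -2164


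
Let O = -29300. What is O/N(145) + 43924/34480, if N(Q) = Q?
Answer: -50194751/249980 ≈ -200.80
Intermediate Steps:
O/N(145) + 43924/34480 = -29300/145 + 43924/34480 = -29300*1/145 + 43924*(1/34480) = -5860/29 + 10981/8620 = -50194751/249980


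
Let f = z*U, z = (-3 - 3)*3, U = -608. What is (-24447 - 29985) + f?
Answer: -43488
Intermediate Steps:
z = -18 (z = -6*3 = -18)
f = 10944 (f = -18*(-608) = 10944)
(-24447 - 29985) + f = (-24447 - 29985) + 10944 = -54432 + 10944 = -43488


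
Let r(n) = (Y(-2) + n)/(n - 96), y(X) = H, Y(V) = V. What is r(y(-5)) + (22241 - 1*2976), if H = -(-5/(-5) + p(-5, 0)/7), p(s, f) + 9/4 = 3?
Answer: 52381622/2719 ≈ 19265.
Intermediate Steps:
p(s, f) = ¾ (p(s, f) = -9/4 + 3 = ¾)
H = -31/28 (H = -(-5/(-5) + (¾)/7) = -(-5*(-⅕) + (¾)*(⅐)) = -(1 + 3/28) = -1*31/28 = -31/28 ≈ -1.1071)
y(X) = -31/28
r(n) = (-2 + n)/(-96 + n) (r(n) = (-2 + n)/(n - 96) = (-2 + n)/(-96 + n))
r(y(-5)) + (22241 - 1*2976) = (-2 - 31/28)/(-96 - 31/28) + (22241 - 1*2976) = -87/28/(-2719/28) + (22241 - 2976) = -28/2719*(-87/28) + 19265 = 87/2719 + 19265 = 52381622/2719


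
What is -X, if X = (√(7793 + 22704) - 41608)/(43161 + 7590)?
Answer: 41608/50751 - √30497/50751 ≈ 0.81641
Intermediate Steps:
X = -41608/50751 + √30497/50751 (X = (√30497 - 41608)/50751 = (-41608 + √30497)*(1/50751) = -41608/50751 + √30497/50751 ≈ -0.81641)
-X = -(-41608/50751 + √30497/50751) = 41608/50751 - √30497/50751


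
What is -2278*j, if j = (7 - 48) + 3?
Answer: 86564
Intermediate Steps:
j = -38 (j = -41 + 3 = -38)
-2278*j = -2278*(-38) = 86564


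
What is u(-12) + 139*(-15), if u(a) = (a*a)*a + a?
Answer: -3825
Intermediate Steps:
u(a) = a + a**3 (u(a) = a**2*a + a = a**3 + a = a + a**3)
u(-12) + 139*(-15) = (-12 + (-12)**3) + 139*(-15) = (-12 - 1728) - 2085 = -1740 - 2085 = -3825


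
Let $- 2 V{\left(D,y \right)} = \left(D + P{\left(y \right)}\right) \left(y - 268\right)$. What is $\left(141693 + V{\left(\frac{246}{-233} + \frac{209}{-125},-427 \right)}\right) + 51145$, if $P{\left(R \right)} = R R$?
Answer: $\frac{370185842471}{5825} \approx 6.3551 \cdot 10^{7}$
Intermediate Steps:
$P{\left(R \right)} = R^{2}$
$V{\left(D,y \right)} = - \frac{\left(-268 + y\right) \left(D + y^{2}\right)}{2}$ ($V{\left(D,y \right)} = - \frac{\left(D + y^{2}\right) \left(y - 268\right)}{2} = - \frac{\left(D + y^{2}\right) \left(-268 + y\right)}{2} = - \frac{\left(-268 + y\right) \left(D + y^{2}\right)}{2}$)
$\left(141693 + V{\left(\frac{246}{-233} + \frac{209}{-125},-427 \right)}\right) + 51145 = \left(141693 + \left(134 \left(\frac{246}{-233} + \frac{209}{-125}\right) + 134 \left(-427\right)^{2} - \frac{\left(-427\right)^{3}}{2} - \frac{1}{2} \left(\frac{246}{-233} + \frac{209}{-125}\right) \left(-427\right)\right)\right) + 51145 = \left(141693 + \left(134 \left(246 \left(- \frac{1}{233}\right) + 209 \left(- \frac{1}{125}\right)\right) + 134 \cdot 182329 - - \frac{77854483}{2} - \frac{1}{2} \left(246 \left(- \frac{1}{233}\right) + 209 \left(- \frac{1}{125}\right)\right) \left(-427\right)\right)\right) + 51145 = \left(141693 + \left(134 \left(- \frac{246}{233} - \frac{209}{125}\right) + 24432086 + \frac{77854483}{2} - \frac{1}{2} \left(- \frac{246}{233} - \frac{209}{125}\right) \left(-427\right)\right)\right) + 51145 = \left(141693 + \left(134 \left(- \frac{79447}{29125}\right) + 24432086 + \frac{77854483}{2} - \left(- \frac{79447}{58250}\right) \left(-427\right)\right)\right) + 51145 = \left(141693 + \left(- \frac{10645898}{29125} + 24432086 + \frac{77854483}{2} - \frac{33923869}{58250}\right)\right) + 51145 = \left(141693 + \frac{369062561121}{5825}\right) + 51145 = \frac{369887922846}{5825} + 51145 = \frac{370185842471}{5825}$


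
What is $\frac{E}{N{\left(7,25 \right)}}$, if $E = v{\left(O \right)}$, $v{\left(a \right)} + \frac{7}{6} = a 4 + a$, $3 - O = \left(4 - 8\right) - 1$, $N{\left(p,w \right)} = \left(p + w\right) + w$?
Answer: $\frac{233}{342} \approx 0.68129$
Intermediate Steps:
$N{\left(p,w \right)} = p + 2 w$
$O = 8$ ($O = 3 - \left(\left(4 - 8\right) - 1\right) = 3 - \left(-4 - 1\right) = 3 - -5 = 3 + 5 = 8$)
$v{\left(a \right)} = - \frac{7}{6} + 5 a$ ($v{\left(a \right)} = - \frac{7}{6} + \left(a 4 + a\right) = - \frac{7}{6} + \left(4 a + a\right) = - \frac{7}{6} + 5 a$)
$E = \frac{233}{6}$ ($E = - \frac{7}{6} + 5 \cdot 8 = - \frac{7}{6} + 40 = \frac{233}{6} \approx 38.833$)
$\frac{E}{N{\left(7,25 \right)}} = \frac{233}{6 \left(7 + 2 \cdot 25\right)} = \frac{233}{6 \left(7 + 50\right)} = \frac{233}{6 \cdot 57} = \frac{233}{6} \cdot \frac{1}{57} = \frac{233}{342}$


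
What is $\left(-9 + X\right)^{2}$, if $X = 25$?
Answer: $256$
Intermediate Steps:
$\left(-9 + X\right)^{2} = \left(-9 + 25\right)^{2} = 16^{2} = 256$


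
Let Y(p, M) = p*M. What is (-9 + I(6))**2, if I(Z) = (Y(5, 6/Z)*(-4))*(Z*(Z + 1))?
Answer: 720801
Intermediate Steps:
Y(p, M) = M*p
I(Z) = -120 - 120*Z (I(Z) = (((6/Z)*5)*(-4))*(Z*(Z + 1)) = ((30/Z)*(-4))*(Z*(1 + Z)) = (-120/Z)*(Z*(1 + Z)) = -120 - 120*Z)
(-9 + I(6))**2 = (-9 + (-120 - 120*6))**2 = (-9 + (-120 - 720))**2 = (-9 - 840)**2 = (-849)**2 = 720801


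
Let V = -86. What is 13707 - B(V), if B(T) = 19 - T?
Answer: 13602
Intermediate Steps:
13707 - B(V) = 13707 - (19 - 1*(-86)) = 13707 - (19 + 86) = 13707 - 1*105 = 13707 - 105 = 13602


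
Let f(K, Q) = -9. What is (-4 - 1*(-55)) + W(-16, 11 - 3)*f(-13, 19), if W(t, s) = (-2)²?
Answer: 15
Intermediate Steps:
W(t, s) = 4
(-4 - 1*(-55)) + W(-16, 11 - 3)*f(-13, 19) = (-4 - 1*(-55)) + 4*(-9) = (-4 + 55) - 36 = 51 - 36 = 15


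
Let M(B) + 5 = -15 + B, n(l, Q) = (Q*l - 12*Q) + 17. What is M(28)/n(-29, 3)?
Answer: -4/53 ≈ -0.075472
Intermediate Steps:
n(l, Q) = 17 - 12*Q + Q*l (n(l, Q) = (-12*Q + Q*l) + 17 = 17 - 12*Q + Q*l)
M(B) = -20 + B (M(B) = -5 + (-15 + B) = -20 + B)
M(28)/n(-29, 3) = (-20 + 28)/(17 - 12*3 + 3*(-29)) = 8/(17 - 36 - 87) = 8/(-106) = 8*(-1/106) = -4/53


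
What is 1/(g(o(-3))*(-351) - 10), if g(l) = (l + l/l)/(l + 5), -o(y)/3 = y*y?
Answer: -11/4673 ≈ -0.0023539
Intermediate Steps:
o(y) = -3*y**2 (o(y) = -3*y*y = -3*y**2)
g(l) = (1 + l)/(5 + l) (g(l) = (l + 1)/(5 + l) = (1 + l)/(5 + l))
1/(g(o(-3))*(-351) - 10) = 1/(((1 - 3*(-3)**2)/(5 - 3*(-3)**2))*(-351) - 10) = 1/(((1 - 3*9)/(5 - 3*9))*(-351) - 10) = 1/(((1 - 27)/(5 - 27))*(-351) - 10) = 1/((-26/(-22))*(-351) - 10) = 1/(-1/22*(-26)*(-351) - 10) = 1/((13/11)*(-351) - 10) = 1/(-4563/11 - 10) = 1/(-4673/11) = -11/4673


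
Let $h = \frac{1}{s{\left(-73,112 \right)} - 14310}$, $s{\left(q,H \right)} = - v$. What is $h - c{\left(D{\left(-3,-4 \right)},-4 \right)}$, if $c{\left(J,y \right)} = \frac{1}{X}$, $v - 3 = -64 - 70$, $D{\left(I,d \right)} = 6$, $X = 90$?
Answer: $- \frac{14269}{1276110} \approx -0.011182$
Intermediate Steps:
$v = -131$ ($v = 3 - 134 = -131$)
$c{\left(J,y \right)} = \frac{1}{90}$
$s{\left(q,H \right)} = 131$ ($s{\left(q,H \right)} = \left(-1\right) \left(-131\right) = 131$)
$h = - \frac{1}{14179}$ ($h = \frac{1}{131 - 14310} = \frac{1}{-14179} = - \frac{1}{14179} \approx -7.0527 \cdot 10^{-5}$)
$h - c{\left(D{\left(-3,-4 \right)},-4 \right)} = - \frac{1}{14179} - \frac{1}{90} = - \frac{14269}{1276110}$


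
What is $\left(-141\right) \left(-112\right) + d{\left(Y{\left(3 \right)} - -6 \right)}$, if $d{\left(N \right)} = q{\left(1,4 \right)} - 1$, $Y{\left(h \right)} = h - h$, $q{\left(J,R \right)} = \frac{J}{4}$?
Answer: $\frac{63165}{4} \approx 15791.0$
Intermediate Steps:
$q{\left(J,R \right)} = \frac{J}{4}$ ($q{\left(J,R \right)} = J \frac{1}{4} = \frac{J}{4}$)
$Y{\left(h \right)} = 0$
$d{\left(N \right)} = - \frac{3}{4}$ ($d{\left(N \right)} = \frac{1}{4} \cdot 1 - 1 = \frac{1}{4} - 1 = - \frac{3}{4}$)
$\left(-141\right) \left(-112\right) + d{\left(Y{\left(3 \right)} - -6 \right)} = \left(-141\right) \left(-112\right) - \frac{3}{4} = 15792 - \frac{3}{4} = \frac{63165}{4}$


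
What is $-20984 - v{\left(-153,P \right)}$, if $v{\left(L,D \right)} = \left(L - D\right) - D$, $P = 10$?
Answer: $-20811$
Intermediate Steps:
$v{\left(L,D \right)} = L - 2 D$
$-20984 - v{\left(-153,P \right)} = -20984 - \left(-153 - 20\right) = -20984 - -173 = -20984 + 173 = -20811$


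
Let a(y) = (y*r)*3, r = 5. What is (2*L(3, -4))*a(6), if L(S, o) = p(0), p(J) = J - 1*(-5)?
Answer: 900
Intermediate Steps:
p(J) = 5 + J (p(J) = J + 5 = 5 + J)
a(y) = 15*y (a(y) = (y*5)*3 = (5*y)*3 = 15*y)
L(S, o) = 5 (L(S, o) = 5 + 0 = 5)
(2*L(3, -4))*a(6) = (2*5)*(15*6) = 10*90 = 900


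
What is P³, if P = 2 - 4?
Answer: -8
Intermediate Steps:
P = -2
P³ = (-2)³ = -8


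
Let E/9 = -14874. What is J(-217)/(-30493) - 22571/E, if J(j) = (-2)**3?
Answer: 689328431/4081975938 ≈ 0.16887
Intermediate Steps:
E = -133866 (E = 9*(-14874) = -133866)
J(j) = -8
J(-217)/(-30493) - 22571/E = -8/(-30493) - 22571/(-133866) = -8*(-1/30493) - 22571*(-1/133866) = 8/30493 + 22571/133866 = 689328431/4081975938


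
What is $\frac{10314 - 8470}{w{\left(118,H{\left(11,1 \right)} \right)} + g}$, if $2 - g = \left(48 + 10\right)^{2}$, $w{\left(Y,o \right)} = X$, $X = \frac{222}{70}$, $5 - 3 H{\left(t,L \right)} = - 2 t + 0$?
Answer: $- \frac{64540}{117559} \approx -0.549$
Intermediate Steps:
$H{\left(t,L \right)} = \frac{5}{3} + \frac{2 t}{3}$ ($H{\left(t,L \right)} = \frac{5}{3} - \frac{- 2 t + 0}{3} = \frac{5}{3} - \frac{\left(-2\right) t}{3} = \frac{5}{3} + \frac{2 t}{3}$)
$X = \frac{111}{35}$ ($X = 222 \cdot \frac{1}{70} = \frac{111}{35} \approx 3.1714$)
$w{\left(Y,o \right)} = \frac{111}{35}$
$g = -3362$ ($g = 2 - \left(48 + 10\right)^{2} = 2 - 58^{2} = 2 - 3364 = -3362$)
$\frac{10314 - 8470}{w{\left(118,H{\left(11,1 \right)} \right)} + g} = \frac{10314 - 8470}{\frac{111}{35} - 3362} = \frac{1844}{- \frac{117559}{35}} = 1844 \left(- \frac{35}{117559}\right) = - \frac{64540}{117559}$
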